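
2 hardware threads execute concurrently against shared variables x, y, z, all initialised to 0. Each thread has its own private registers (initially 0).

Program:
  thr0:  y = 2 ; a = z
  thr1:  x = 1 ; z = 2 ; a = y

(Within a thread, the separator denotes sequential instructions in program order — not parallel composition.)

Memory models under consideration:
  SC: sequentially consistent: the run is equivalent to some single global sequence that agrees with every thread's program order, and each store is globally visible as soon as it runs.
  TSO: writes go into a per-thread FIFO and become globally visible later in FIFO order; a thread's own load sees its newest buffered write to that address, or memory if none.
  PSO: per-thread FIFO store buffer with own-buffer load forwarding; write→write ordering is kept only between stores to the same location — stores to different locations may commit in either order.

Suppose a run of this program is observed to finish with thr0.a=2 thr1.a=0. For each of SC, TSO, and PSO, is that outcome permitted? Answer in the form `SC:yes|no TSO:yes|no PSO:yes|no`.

outcome vector order: (thr0.a,thr1.a)
SC: 3 outcomes — {02 20 22}
TSO: 4 outcomes — {00 02 20 22}
PSO: 4 outcomes — {00 02 20 22}
target 20 ∈ {SC,TSO,PSO}

SC:yes TSO:yes PSO:yes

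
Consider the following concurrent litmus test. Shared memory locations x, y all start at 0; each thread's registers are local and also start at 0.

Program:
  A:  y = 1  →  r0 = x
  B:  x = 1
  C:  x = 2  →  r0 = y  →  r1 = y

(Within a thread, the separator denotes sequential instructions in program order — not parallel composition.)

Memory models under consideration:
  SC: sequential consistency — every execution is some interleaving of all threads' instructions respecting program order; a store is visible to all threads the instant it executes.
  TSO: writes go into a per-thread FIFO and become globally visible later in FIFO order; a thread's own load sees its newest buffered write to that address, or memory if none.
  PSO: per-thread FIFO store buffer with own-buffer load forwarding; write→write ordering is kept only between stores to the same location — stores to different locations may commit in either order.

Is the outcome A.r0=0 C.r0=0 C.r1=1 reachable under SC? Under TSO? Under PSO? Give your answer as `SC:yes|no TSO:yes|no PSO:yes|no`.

outcome vector order: (A.r0,C.r0,C.r1)
under SC → 011; 100; 101; 111; 200; 201; 211
under TSO → 000; 001; 011; 100; 101; 111; 200; 201; 211
under PSO → 000; 001; 011; 100; 101; 111; 200; 201; 211
target 001 ∈ {TSO,PSO}

SC:no TSO:yes PSO:yes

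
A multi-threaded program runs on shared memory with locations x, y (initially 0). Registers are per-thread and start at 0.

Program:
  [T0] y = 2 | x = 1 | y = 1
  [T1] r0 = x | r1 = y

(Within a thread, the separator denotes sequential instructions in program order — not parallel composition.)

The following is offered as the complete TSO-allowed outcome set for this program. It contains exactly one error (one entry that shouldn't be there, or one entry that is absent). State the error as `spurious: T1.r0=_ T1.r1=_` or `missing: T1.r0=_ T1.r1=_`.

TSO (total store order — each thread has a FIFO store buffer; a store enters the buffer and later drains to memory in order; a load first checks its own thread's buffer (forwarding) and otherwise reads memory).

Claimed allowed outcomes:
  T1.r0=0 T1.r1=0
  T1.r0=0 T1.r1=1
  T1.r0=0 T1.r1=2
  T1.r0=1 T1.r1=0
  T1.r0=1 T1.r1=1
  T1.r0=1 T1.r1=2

spurious: T1.r0=1 T1.r1=0

outcome vector order: (T1.r0,T1.r1)
TSO: 5 outcomes — {<0 0> <0 1> <0 2> <1 1> <1 2>}
claimed∖TSO = {<1 0>}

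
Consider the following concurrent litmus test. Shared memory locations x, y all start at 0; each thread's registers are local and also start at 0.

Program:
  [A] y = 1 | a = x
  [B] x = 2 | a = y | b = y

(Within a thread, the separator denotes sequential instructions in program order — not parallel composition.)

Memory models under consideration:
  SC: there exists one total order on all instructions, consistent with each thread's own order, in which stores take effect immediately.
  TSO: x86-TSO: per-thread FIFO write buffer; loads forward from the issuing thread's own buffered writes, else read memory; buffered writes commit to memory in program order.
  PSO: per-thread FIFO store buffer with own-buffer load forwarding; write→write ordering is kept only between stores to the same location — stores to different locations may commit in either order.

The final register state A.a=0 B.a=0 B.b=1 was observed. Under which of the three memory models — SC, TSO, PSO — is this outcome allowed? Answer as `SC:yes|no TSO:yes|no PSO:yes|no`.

SC:no TSO:yes PSO:yes

outcome vector order: (A.a,B.a,B.b)
SC (4): 0/1/1; 2/0/0; 2/0/1; 2/1/1
TSO (6): 0/0/0; 0/0/1; 0/1/1; 2/0/0; 2/0/1; 2/1/1
PSO (6): 0/0/0; 0/0/1; 0/1/1; 2/0/0; 2/0/1; 2/1/1
target 0/0/1 ∈ {TSO,PSO}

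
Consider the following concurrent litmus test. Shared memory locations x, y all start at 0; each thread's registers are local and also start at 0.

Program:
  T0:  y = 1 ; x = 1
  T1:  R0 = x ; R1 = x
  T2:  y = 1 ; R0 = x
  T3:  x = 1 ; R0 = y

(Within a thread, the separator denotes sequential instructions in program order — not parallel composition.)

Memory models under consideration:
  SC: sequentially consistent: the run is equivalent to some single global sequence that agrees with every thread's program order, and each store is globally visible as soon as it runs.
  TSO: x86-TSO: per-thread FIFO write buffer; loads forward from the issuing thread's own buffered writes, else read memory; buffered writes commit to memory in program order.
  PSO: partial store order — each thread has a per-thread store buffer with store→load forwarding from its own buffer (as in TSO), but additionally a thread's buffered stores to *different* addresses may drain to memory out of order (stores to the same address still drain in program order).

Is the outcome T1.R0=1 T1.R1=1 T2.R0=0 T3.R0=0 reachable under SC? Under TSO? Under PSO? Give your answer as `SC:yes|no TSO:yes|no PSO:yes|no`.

SC:no TSO:yes PSO:yes

outcome vector order: (T1.R0,T1.R1,T2.R0,T3.R0)
SC (9): 0001, 0010, 0011, 0101, 0110, 0111, 1101, 1110, 1111
TSO (12): 0000, 0001, 0010, 0011, 0100, 0101, 0110, 0111, 1100, 1101, 1110, 1111
PSO (12): 0000, 0001, 0010, 0011, 0100, 0101, 0110, 0111, 1100, 1101, 1110, 1111
target 1100 ∈ {TSO,PSO}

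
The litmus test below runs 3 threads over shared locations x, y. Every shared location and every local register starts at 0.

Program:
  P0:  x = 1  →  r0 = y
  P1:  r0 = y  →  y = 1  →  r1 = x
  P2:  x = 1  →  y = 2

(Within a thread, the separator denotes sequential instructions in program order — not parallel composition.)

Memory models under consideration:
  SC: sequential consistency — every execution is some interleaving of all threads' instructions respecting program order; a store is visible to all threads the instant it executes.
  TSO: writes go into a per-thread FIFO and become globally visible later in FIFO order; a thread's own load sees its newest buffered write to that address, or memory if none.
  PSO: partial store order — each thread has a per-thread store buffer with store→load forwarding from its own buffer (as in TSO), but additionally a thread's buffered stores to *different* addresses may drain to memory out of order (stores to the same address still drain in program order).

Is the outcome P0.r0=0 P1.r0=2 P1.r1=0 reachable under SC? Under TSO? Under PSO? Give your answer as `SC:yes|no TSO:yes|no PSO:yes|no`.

outcome vector order: (P0.r0,P1.r0,P1.r1)
[SC] allowed = {001 021 100 101 121 200 201 221}
[TSO] allowed = {000 001 021 100 101 121 200 201 221}
[PSO] allowed = {000 001 020 021 100 101 120 121 200 201 220 221}
target 020 ∈ {PSO}

SC:no TSO:no PSO:yes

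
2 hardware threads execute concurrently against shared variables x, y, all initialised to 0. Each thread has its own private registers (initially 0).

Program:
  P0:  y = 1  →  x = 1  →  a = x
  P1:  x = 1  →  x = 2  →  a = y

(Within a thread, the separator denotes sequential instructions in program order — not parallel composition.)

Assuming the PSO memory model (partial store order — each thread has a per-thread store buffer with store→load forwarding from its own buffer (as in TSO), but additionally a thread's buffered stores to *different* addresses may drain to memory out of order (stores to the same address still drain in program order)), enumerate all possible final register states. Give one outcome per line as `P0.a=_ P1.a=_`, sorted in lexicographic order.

outcome vector order: (P0.a,P1.a)
|PSO outcomes| = 4

P0.a=1 P1.a=0
P0.a=1 P1.a=1
P0.a=2 P1.a=0
P0.a=2 P1.a=1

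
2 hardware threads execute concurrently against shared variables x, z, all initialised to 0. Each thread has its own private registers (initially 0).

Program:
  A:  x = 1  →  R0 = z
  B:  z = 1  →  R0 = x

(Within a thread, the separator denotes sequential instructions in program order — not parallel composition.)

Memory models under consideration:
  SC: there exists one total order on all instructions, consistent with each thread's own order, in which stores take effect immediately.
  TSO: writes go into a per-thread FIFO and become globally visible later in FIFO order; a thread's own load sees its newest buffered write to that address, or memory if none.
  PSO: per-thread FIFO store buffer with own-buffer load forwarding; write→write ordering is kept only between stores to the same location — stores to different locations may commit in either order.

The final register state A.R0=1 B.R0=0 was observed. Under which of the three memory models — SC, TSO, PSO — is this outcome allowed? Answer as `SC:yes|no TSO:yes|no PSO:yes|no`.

outcome vector order: (A.R0,B.R0)
[SC] allowed = {(0,1) (1,0) (1,1)}
[TSO] allowed = {(0,0) (0,1) (1,0) (1,1)}
[PSO] allowed = {(0,0) (0,1) (1,0) (1,1)}
target (1,0) ∈ {SC,TSO,PSO}

SC:yes TSO:yes PSO:yes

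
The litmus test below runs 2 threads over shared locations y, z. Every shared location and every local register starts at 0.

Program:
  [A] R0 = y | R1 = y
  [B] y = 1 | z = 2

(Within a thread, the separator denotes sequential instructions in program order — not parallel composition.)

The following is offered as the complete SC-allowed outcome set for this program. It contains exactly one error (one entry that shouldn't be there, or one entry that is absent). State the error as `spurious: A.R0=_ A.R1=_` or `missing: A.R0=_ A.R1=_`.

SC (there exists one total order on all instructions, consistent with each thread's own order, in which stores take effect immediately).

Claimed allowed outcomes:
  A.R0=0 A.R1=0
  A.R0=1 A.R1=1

outcome vector order: (A.R0,A.R1)
[SC] allowed = {0/0 0/1 1/1}
SC∖claimed = {0/1}

missing: A.R0=0 A.R1=1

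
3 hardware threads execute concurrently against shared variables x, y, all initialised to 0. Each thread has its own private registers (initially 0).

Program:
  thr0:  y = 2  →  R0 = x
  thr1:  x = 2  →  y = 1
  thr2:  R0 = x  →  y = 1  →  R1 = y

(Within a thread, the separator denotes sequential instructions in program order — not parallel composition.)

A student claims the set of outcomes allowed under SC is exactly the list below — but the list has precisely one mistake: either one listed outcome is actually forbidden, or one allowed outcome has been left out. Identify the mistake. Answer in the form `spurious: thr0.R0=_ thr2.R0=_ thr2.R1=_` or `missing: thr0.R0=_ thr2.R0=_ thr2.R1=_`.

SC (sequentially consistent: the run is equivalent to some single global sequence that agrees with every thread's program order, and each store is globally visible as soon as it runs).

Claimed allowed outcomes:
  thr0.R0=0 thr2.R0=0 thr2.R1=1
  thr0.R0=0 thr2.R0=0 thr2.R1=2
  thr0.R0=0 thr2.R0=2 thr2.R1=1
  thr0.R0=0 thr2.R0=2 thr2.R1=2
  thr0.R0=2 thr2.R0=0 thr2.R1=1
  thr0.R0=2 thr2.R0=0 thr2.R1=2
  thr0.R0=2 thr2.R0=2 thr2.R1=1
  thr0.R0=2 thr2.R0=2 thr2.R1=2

spurious: thr0.R0=0 thr2.R0=2 thr2.R1=2

outcome vector order: (thr0.R0,thr2.R0,thr2.R1)
SC (7): (0,0,1), (0,0,2), (0,2,1), (2,0,1), (2,0,2), (2,2,1), (2,2,2)
claimed∖SC = {(0,2,2)}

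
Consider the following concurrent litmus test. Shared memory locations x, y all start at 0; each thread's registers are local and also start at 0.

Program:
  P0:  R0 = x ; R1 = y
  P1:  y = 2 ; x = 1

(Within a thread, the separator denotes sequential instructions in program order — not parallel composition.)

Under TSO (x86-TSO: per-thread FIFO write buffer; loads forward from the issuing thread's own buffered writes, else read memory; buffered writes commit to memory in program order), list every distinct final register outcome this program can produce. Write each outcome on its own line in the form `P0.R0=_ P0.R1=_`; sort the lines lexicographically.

P0.R0=0 P0.R1=0
P0.R0=0 P0.R1=2
P0.R0=1 P0.R1=2

outcome vector order: (P0.R0,P0.R1)
|TSO outcomes| = 3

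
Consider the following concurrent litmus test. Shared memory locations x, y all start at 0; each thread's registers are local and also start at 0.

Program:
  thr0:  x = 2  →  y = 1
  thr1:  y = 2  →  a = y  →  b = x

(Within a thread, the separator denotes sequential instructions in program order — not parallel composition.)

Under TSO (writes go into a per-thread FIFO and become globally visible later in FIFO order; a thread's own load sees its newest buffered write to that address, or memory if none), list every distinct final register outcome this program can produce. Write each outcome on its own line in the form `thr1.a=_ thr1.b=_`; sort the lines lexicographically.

thr1.a=1 thr1.b=2
thr1.a=2 thr1.b=0
thr1.a=2 thr1.b=2

outcome vector order: (thr1.a,thr1.b)
|TSO outcomes| = 3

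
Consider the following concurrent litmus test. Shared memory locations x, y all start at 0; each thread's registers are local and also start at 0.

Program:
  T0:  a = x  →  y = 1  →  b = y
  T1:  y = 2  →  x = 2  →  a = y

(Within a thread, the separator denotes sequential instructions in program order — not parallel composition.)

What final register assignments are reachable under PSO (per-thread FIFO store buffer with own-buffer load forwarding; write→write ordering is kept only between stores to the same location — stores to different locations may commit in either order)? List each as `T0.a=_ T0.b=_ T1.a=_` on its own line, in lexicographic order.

T0.a=0 T0.b=1 T1.a=1
T0.a=0 T0.b=1 T1.a=2
T0.a=0 T0.b=2 T1.a=2
T0.a=2 T0.b=1 T1.a=1
T0.a=2 T0.b=1 T1.a=2
T0.a=2 T0.b=2 T1.a=2

outcome vector order: (T0.a,T0.b,T1.a)
|PSO outcomes| = 6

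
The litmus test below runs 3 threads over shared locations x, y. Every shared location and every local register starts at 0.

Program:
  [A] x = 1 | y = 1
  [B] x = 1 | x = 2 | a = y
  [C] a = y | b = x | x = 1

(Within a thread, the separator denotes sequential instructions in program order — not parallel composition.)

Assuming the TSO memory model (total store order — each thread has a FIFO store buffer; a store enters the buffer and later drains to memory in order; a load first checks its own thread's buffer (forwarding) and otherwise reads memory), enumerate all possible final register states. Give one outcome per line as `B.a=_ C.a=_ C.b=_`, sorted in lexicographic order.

outcome vector order: (B.a,C.a,C.b)
|TSO outcomes| = 10

B.a=0 C.a=0 C.b=0
B.a=0 C.a=0 C.b=1
B.a=0 C.a=0 C.b=2
B.a=0 C.a=1 C.b=1
B.a=0 C.a=1 C.b=2
B.a=1 C.a=0 C.b=0
B.a=1 C.a=0 C.b=1
B.a=1 C.a=0 C.b=2
B.a=1 C.a=1 C.b=1
B.a=1 C.a=1 C.b=2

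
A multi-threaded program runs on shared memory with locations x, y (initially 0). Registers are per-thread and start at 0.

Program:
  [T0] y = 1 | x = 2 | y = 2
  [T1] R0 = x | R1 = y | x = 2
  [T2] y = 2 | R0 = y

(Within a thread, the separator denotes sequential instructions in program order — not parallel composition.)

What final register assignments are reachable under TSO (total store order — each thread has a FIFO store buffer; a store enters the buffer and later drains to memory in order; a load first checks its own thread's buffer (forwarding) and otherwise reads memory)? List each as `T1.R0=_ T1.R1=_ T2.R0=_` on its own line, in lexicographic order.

T1.R0=0 T1.R1=0 T2.R0=1
T1.R0=0 T1.R1=0 T2.R0=2
T1.R0=0 T1.R1=1 T2.R0=1
T1.R0=0 T1.R1=1 T2.R0=2
T1.R0=0 T1.R1=2 T2.R0=1
T1.R0=0 T1.R1=2 T2.R0=2
T1.R0=2 T1.R1=1 T2.R0=1
T1.R0=2 T1.R1=1 T2.R0=2
T1.R0=2 T1.R1=2 T2.R0=1
T1.R0=2 T1.R1=2 T2.R0=2

outcome vector order: (T1.R0,T1.R1,T2.R0)
|TSO outcomes| = 10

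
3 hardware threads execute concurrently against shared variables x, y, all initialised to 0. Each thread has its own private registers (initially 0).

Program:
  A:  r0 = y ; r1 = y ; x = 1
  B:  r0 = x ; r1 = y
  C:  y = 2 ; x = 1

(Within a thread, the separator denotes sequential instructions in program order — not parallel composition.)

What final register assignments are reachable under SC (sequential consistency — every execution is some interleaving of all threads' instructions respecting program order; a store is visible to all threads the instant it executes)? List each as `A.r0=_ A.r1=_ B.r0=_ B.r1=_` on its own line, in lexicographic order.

A.r0=0 A.r1=0 B.r0=0 B.r1=0
A.r0=0 A.r1=0 B.r0=0 B.r1=2
A.r0=0 A.r1=0 B.r0=1 B.r1=0
A.r0=0 A.r1=0 B.r0=1 B.r1=2
A.r0=0 A.r1=2 B.r0=0 B.r1=0
A.r0=0 A.r1=2 B.r0=0 B.r1=2
A.r0=0 A.r1=2 B.r0=1 B.r1=2
A.r0=2 A.r1=2 B.r0=0 B.r1=0
A.r0=2 A.r1=2 B.r0=0 B.r1=2
A.r0=2 A.r1=2 B.r0=1 B.r1=2

outcome vector order: (A.r0,A.r1,B.r0,B.r1)
|SC outcomes| = 10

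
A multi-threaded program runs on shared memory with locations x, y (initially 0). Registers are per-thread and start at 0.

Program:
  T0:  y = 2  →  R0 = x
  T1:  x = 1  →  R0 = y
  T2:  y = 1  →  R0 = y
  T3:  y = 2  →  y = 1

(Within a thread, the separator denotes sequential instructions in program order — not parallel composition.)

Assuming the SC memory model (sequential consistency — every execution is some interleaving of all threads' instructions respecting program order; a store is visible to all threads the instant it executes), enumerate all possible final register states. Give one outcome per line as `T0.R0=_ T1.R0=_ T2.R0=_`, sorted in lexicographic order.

T0.R0=0 T1.R0=1 T2.R0=1
T0.R0=0 T1.R0=1 T2.R0=2
T0.R0=0 T1.R0=2 T2.R0=1
T0.R0=0 T1.R0=2 T2.R0=2
T0.R0=1 T1.R0=0 T2.R0=1
T0.R0=1 T1.R0=0 T2.R0=2
T0.R0=1 T1.R0=1 T2.R0=1
T0.R0=1 T1.R0=1 T2.R0=2
T0.R0=1 T1.R0=2 T2.R0=1
T0.R0=1 T1.R0=2 T2.R0=2

outcome vector order: (T0.R0,T1.R0,T2.R0)
|SC outcomes| = 10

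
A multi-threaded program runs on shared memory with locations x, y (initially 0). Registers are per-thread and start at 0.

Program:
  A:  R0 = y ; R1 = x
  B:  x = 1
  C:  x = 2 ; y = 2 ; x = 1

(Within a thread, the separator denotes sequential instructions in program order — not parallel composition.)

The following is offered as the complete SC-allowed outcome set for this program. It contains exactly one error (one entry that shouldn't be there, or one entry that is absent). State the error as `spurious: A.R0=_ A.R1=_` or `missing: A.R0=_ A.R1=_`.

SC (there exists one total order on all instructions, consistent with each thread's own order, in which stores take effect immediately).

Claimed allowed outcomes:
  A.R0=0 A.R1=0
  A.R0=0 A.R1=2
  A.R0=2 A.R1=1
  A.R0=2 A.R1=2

missing: A.R0=0 A.R1=1

outcome vector order: (A.R0,A.R1)
SC (5): 00 01 02 21 22
SC∖claimed = {01}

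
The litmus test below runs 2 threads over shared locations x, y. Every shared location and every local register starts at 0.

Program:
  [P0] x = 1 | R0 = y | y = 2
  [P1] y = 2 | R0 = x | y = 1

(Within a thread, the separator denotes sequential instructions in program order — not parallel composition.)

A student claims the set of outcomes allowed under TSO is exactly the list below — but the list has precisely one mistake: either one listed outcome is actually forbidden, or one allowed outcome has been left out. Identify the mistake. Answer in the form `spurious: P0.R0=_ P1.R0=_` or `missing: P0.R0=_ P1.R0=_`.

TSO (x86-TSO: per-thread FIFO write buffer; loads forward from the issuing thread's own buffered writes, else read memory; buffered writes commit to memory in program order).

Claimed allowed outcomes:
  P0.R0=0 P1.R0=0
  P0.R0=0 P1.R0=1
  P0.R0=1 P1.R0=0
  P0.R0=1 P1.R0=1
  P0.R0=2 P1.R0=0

missing: P0.R0=2 P1.R0=1

outcome vector order: (P0.R0,P1.R0)
TSO (6): (0,0); (0,1); (1,0); (1,1); (2,0); (2,1)
TSO∖claimed = {(2,1)}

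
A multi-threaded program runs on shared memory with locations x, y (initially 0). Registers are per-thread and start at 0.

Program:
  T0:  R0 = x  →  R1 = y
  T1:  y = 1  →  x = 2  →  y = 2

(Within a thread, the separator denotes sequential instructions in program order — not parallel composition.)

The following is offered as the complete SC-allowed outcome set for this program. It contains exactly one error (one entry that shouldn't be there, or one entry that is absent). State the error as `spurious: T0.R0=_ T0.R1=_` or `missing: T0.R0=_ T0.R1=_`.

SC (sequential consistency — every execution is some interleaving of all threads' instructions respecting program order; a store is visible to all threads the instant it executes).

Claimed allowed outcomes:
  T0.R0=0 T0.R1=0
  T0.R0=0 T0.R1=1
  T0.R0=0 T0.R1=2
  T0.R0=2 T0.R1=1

missing: T0.R0=2 T0.R1=2

outcome vector order: (T0.R0,T0.R1)
[SC] allowed = {<0 0>; <0 1>; <0 2>; <2 1>; <2 2>}
SC∖claimed = {<2 2>}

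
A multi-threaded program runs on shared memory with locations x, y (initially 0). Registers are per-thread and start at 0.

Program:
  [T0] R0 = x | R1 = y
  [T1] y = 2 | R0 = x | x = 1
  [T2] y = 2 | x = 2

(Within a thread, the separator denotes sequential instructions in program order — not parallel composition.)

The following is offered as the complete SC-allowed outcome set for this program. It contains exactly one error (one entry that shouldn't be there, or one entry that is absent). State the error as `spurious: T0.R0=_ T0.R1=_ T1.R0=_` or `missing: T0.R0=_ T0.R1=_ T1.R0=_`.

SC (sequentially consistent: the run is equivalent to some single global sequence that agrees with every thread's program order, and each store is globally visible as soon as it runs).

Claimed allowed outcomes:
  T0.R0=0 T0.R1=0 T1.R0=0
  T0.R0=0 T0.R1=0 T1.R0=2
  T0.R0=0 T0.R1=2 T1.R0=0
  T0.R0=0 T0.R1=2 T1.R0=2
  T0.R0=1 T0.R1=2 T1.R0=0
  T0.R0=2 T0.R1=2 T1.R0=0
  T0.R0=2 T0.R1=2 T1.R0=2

missing: T0.R0=1 T0.R1=2 T1.R0=2

outcome vector order: (T0.R0,T0.R1,T1.R0)
under SC → 000; 002; 020; 022; 120; 122; 220; 222
SC∖claimed = {122}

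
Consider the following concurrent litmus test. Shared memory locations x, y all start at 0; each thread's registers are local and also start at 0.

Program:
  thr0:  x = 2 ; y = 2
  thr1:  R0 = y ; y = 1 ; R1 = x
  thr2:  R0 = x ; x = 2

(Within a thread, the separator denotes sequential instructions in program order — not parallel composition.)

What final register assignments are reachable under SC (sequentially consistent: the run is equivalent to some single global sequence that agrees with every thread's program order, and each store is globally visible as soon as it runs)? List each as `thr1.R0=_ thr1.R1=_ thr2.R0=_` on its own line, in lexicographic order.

thr1.R0=0 thr1.R1=0 thr2.R0=0
thr1.R0=0 thr1.R1=0 thr2.R0=2
thr1.R0=0 thr1.R1=2 thr2.R0=0
thr1.R0=0 thr1.R1=2 thr2.R0=2
thr1.R0=2 thr1.R1=2 thr2.R0=0
thr1.R0=2 thr1.R1=2 thr2.R0=2

outcome vector order: (thr1.R0,thr1.R1,thr2.R0)
|SC outcomes| = 6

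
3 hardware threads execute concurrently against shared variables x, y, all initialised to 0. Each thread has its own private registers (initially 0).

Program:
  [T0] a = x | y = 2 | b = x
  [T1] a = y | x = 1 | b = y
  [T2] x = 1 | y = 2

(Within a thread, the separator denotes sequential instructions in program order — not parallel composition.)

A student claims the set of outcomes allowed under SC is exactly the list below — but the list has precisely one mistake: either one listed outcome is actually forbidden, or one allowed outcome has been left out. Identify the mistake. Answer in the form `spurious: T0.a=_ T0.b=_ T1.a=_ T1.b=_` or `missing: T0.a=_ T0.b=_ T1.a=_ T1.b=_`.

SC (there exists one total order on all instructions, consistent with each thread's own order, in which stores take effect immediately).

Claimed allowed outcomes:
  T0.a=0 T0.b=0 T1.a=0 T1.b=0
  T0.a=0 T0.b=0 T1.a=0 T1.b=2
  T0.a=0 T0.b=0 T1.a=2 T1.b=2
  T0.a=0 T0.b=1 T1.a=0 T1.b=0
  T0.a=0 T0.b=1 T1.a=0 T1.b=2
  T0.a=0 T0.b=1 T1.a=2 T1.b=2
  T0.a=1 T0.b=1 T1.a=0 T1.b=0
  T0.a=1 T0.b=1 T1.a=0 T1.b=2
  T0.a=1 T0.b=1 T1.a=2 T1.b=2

outcome vector order: (T0.a,T0.b,T1.a,T1.b)
under SC → (0,0,0,2), (0,0,2,2), (0,1,0,0), (0,1,0,2), (0,1,2,2), (1,1,0,0), (1,1,0,2), (1,1,2,2)
claimed∖SC = {(0,0,0,0)}

spurious: T0.a=0 T0.b=0 T1.a=0 T1.b=0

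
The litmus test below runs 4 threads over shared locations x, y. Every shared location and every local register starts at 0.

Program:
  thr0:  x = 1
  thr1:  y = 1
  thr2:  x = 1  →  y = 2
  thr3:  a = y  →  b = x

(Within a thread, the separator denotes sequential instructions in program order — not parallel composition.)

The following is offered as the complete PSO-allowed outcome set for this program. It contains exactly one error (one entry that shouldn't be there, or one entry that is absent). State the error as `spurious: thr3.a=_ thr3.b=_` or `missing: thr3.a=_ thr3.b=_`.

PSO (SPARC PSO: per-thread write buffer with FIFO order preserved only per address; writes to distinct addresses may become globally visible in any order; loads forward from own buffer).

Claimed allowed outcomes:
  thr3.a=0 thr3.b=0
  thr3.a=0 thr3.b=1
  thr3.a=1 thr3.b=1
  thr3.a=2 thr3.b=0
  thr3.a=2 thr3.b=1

outcome vector order: (thr3.a,thr3.b)
under PSO → 0/0 0/1 1/0 1/1 2/0 2/1
PSO∖claimed = {1/0}

missing: thr3.a=1 thr3.b=0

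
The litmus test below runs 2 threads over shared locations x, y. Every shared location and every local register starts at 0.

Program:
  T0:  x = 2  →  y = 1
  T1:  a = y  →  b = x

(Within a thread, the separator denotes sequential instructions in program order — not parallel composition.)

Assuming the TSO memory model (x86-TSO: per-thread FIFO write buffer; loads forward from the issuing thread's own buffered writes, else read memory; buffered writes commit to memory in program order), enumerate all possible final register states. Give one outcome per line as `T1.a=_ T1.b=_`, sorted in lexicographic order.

outcome vector order: (T1.a,T1.b)
|TSO outcomes| = 3

T1.a=0 T1.b=0
T1.a=0 T1.b=2
T1.a=1 T1.b=2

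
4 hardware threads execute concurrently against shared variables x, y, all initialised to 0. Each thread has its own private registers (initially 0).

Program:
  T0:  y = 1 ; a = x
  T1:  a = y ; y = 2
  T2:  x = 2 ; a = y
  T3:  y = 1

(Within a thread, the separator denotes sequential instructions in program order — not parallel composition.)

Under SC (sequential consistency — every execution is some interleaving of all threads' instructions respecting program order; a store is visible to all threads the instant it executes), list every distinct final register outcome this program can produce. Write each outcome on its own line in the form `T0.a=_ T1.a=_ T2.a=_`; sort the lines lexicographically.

T0.a=0 T1.a=0 T2.a=1
T0.a=0 T1.a=0 T2.a=2
T0.a=0 T1.a=1 T2.a=1
T0.a=0 T1.a=1 T2.a=2
T0.a=2 T1.a=0 T2.a=0
T0.a=2 T1.a=0 T2.a=1
T0.a=2 T1.a=0 T2.a=2
T0.a=2 T1.a=1 T2.a=0
T0.a=2 T1.a=1 T2.a=1
T0.a=2 T1.a=1 T2.a=2

outcome vector order: (T0.a,T1.a,T2.a)
|SC outcomes| = 10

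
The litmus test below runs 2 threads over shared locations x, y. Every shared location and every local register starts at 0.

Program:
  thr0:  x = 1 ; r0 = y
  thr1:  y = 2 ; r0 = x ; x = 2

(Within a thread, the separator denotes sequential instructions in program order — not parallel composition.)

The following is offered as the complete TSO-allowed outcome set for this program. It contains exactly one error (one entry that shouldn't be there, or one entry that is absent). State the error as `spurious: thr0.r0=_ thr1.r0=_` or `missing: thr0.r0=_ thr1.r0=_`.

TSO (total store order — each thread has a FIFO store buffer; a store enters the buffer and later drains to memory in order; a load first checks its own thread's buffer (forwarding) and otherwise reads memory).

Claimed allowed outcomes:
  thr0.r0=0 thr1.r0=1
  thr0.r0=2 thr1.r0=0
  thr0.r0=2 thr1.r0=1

outcome vector order: (thr0.r0,thr1.r0)
TSO: 4 outcomes — {00; 01; 20; 21}
TSO∖claimed = {00}

missing: thr0.r0=0 thr1.r0=0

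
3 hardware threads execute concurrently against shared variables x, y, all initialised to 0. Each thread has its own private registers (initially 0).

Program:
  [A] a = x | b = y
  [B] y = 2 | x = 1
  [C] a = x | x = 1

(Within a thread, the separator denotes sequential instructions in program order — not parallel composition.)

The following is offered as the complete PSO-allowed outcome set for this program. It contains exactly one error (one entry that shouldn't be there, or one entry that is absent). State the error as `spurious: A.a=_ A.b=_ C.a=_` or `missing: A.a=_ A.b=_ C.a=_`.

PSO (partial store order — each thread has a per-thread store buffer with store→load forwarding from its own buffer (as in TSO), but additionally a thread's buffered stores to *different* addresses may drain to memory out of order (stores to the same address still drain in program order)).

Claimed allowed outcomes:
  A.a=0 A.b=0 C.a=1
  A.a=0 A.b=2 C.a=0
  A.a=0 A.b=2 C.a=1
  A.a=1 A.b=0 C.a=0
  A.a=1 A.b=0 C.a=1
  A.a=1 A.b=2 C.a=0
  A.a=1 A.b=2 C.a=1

outcome vector order: (A.a,A.b,C.a)
PSO (8): <0 0 0> <0 0 1> <0 2 0> <0 2 1> <1 0 0> <1 0 1> <1 2 0> <1 2 1>
PSO∖claimed = {<0 0 0>}

missing: A.a=0 A.b=0 C.a=0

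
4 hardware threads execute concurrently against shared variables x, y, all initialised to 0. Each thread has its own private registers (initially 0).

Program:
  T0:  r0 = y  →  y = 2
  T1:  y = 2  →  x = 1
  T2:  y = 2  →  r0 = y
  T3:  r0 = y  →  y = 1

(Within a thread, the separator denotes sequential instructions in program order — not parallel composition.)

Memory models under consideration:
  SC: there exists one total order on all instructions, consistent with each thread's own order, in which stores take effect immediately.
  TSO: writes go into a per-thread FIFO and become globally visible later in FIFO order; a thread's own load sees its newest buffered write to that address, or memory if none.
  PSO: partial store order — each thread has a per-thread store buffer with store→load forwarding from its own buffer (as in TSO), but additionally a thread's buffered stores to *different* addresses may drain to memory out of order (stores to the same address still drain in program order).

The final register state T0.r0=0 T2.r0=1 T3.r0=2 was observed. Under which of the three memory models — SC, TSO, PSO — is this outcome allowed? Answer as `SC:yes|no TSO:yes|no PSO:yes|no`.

SC:yes TSO:yes PSO:yes

outcome vector order: (T0.r0,T2.r0,T3.r0)
SC (12): <0 1 0>; <0 1 2>; <0 2 0>; <0 2 2>; <1 1 0>; <1 1 2>; <1 2 0>; <1 2 2>; <2 1 0>; <2 1 2>; <2 2 0>; <2 2 2>
TSO (12): <0 1 0>; <0 1 2>; <0 2 0>; <0 2 2>; <1 1 0>; <1 1 2>; <1 2 0>; <1 2 2>; <2 1 0>; <2 1 2>; <2 2 0>; <2 2 2>
PSO (12): <0 1 0>; <0 1 2>; <0 2 0>; <0 2 2>; <1 1 0>; <1 1 2>; <1 2 0>; <1 2 2>; <2 1 0>; <2 1 2>; <2 2 0>; <2 2 2>
target <0 1 2> ∈ {SC,TSO,PSO}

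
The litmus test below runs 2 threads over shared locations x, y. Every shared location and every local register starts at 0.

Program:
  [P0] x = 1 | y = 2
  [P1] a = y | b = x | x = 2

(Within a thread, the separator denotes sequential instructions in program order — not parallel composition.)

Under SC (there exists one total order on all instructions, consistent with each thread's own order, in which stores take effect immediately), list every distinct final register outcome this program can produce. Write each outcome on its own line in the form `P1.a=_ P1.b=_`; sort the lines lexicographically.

P1.a=0 P1.b=0
P1.a=0 P1.b=1
P1.a=2 P1.b=1

outcome vector order: (P1.a,P1.b)
|SC outcomes| = 3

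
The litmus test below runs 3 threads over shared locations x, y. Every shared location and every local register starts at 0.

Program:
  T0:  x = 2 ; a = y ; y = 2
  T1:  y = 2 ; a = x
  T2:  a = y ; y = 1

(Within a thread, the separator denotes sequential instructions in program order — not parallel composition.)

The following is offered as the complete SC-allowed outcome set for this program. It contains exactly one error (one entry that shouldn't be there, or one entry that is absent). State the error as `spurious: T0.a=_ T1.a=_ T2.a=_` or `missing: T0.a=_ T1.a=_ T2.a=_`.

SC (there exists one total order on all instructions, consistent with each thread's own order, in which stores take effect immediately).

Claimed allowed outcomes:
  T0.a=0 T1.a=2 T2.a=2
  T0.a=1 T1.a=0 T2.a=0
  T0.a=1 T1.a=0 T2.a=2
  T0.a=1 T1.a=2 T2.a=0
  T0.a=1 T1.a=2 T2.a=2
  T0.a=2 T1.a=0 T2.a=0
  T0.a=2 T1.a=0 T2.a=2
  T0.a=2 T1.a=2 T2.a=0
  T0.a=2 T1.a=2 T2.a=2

missing: T0.a=0 T1.a=2 T2.a=0

outcome vector order: (T0.a,T1.a,T2.a)
SC (10): <0 2 0>, <0 2 2>, <1 0 0>, <1 0 2>, <1 2 0>, <1 2 2>, <2 0 0>, <2 0 2>, <2 2 0>, <2 2 2>
SC∖claimed = {<0 2 0>}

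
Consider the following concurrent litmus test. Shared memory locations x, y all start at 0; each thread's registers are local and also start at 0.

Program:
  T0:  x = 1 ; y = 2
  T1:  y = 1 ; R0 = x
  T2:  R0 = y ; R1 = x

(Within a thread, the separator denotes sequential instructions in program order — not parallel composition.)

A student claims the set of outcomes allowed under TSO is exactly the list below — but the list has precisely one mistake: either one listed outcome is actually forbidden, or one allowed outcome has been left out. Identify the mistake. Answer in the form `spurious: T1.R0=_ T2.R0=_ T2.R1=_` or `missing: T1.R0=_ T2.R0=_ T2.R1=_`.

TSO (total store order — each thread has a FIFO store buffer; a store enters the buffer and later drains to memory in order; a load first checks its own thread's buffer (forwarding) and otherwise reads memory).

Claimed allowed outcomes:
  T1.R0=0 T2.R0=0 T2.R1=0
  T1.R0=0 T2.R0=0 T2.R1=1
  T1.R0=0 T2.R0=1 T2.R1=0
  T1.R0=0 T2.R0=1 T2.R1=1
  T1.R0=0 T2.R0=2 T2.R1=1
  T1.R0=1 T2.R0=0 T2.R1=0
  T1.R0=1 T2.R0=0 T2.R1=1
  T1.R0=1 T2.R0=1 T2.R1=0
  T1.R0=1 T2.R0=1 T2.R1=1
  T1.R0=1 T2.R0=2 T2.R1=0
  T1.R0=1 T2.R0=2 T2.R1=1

outcome vector order: (T1.R0,T2.R0,T2.R1)
under TSO → (0,0,0) (0,0,1) (0,1,0) (0,1,1) (0,2,1) (1,0,0) (1,0,1) (1,1,0) (1,1,1) (1,2,1)
claimed∖TSO = {(1,2,0)}

spurious: T1.R0=1 T2.R0=2 T2.R1=0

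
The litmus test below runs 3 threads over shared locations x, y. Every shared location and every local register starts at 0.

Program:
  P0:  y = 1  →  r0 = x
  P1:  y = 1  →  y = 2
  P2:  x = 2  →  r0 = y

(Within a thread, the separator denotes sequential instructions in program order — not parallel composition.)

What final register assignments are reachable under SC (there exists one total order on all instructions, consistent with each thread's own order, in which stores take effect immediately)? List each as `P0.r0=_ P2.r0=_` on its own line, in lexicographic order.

outcome vector order: (P0.r0,P2.r0)
|SC outcomes| = 5

P0.r0=0 P2.r0=1
P0.r0=0 P2.r0=2
P0.r0=2 P2.r0=0
P0.r0=2 P2.r0=1
P0.r0=2 P2.r0=2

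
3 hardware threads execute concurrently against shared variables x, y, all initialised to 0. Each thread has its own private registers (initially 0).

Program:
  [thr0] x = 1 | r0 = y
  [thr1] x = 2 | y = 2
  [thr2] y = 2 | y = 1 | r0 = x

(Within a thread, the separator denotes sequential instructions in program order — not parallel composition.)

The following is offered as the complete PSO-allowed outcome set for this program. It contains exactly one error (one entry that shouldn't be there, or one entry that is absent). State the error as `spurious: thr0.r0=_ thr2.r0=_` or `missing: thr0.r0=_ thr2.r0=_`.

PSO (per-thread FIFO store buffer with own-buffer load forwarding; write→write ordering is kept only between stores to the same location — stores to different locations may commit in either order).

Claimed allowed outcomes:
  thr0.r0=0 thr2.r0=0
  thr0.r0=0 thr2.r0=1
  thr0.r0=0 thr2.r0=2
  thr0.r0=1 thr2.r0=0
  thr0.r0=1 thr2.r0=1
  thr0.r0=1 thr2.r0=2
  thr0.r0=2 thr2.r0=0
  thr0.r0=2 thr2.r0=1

outcome vector order: (thr0.r0,thr2.r0)
PSO: 9 outcomes — {(0,0), (0,1), (0,2), (1,0), (1,1), (1,2), (2,0), (2,1), (2,2)}
PSO∖claimed = {(2,2)}

missing: thr0.r0=2 thr2.r0=2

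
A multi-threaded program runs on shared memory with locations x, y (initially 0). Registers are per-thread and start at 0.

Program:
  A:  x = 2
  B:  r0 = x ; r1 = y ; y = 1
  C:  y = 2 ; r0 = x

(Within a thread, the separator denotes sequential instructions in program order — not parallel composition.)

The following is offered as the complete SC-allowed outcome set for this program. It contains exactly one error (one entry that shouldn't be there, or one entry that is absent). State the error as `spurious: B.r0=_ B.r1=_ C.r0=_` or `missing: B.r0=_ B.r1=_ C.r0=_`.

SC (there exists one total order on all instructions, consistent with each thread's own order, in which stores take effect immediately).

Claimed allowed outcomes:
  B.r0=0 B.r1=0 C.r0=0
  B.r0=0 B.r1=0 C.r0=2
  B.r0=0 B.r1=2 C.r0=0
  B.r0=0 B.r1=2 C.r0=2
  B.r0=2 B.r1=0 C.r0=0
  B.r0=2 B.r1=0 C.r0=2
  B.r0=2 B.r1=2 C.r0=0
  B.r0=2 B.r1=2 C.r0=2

spurious: B.r0=2 B.r1=0 C.r0=0

outcome vector order: (B.r0,B.r1,C.r0)
SC: 7 outcomes — {000, 002, 020, 022, 202, 220, 222}
claimed∖SC = {200}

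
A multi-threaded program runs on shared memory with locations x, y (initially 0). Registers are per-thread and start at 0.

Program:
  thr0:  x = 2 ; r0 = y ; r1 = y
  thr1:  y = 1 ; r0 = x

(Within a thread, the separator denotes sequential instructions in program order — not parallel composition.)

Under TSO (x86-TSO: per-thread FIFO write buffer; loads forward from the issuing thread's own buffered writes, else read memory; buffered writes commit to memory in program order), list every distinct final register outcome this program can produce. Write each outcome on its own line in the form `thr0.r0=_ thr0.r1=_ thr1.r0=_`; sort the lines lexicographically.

thr0.r0=0 thr0.r1=0 thr1.r0=0
thr0.r0=0 thr0.r1=0 thr1.r0=2
thr0.r0=0 thr0.r1=1 thr1.r0=0
thr0.r0=0 thr0.r1=1 thr1.r0=2
thr0.r0=1 thr0.r1=1 thr1.r0=0
thr0.r0=1 thr0.r1=1 thr1.r0=2

outcome vector order: (thr0.r0,thr0.r1,thr1.r0)
|TSO outcomes| = 6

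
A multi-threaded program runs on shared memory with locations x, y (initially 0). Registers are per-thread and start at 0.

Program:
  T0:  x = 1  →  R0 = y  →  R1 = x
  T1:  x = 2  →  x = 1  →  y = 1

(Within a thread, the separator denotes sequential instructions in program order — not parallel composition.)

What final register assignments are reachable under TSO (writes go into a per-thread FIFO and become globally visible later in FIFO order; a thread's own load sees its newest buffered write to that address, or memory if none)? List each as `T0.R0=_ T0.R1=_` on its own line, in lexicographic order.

T0.R0=0 T0.R1=1
T0.R0=0 T0.R1=2
T0.R0=1 T0.R1=1

outcome vector order: (T0.R0,T0.R1)
|TSO outcomes| = 3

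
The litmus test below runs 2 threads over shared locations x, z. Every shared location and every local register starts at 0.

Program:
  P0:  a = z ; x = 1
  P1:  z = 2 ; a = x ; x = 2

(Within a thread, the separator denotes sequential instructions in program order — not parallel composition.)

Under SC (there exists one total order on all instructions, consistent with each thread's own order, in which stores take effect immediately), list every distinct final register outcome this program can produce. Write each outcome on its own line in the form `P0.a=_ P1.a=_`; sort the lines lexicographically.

outcome vector order: (P0.a,P1.a)
|SC outcomes| = 4

P0.a=0 P1.a=0
P0.a=0 P1.a=1
P0.a=2 P1.a=0
P0.a=2 P1.a=1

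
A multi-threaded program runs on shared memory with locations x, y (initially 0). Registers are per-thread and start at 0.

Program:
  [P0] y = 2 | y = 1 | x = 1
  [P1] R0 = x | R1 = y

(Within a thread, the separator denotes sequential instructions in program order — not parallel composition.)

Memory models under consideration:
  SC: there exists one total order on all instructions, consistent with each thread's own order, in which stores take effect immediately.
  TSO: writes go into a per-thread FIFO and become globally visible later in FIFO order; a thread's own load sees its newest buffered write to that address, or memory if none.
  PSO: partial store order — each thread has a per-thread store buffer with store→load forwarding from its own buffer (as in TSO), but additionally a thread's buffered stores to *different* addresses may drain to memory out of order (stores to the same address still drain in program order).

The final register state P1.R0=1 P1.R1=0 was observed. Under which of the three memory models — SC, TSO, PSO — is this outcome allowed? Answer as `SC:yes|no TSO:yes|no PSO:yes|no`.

outcome vector order: (P1.R0,P1.R1)
[SC] allowed = {0/0, 0/1, 0/2, 1/1}
[TSO] allowed = {0/0, 0/1, 0/2, 1/1}
[PSO] allowed = {0/0, 0/1, 0/2, 1/0, 1/1, 1/2}
target 1/0 ∈ {PSO}

SC:no TSO:no PSO:yes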